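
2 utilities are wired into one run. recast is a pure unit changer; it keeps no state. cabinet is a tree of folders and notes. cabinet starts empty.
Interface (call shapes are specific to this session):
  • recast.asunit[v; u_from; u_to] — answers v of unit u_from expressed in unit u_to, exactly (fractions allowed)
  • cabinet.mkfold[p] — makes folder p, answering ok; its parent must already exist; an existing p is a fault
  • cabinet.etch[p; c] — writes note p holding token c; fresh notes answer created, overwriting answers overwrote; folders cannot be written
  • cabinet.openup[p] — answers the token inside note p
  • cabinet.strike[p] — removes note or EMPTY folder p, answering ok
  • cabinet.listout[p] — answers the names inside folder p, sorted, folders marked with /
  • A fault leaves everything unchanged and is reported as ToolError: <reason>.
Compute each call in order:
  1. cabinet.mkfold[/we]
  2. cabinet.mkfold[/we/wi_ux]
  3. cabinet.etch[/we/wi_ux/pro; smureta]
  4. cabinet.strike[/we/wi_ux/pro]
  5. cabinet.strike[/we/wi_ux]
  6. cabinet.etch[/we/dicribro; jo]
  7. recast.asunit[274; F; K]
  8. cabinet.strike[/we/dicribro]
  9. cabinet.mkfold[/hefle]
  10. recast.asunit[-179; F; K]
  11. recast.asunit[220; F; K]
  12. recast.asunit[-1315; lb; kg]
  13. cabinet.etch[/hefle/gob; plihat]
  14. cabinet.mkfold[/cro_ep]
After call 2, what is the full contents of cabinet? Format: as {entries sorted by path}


Answer: {we/, we/wi_ux/}

Derivation:
! 1. cabinet.mkfold(p='/we') => ok
! 2. cabinet.mkfold(p='/we/wi_ux') => ok
! 3. cabinet.etch(p='/we/wi_ux/pro', c='smureta') => created
! 4. cabinet.strike(p='/we/wi_ux/pro') => ok
! 5. cabinet.strike(p='/we/wi_ux') => ok
! 6. cabinet.etch(p='/we/dicribro', c='jo') => created
! 7. recast.asunit(v='274', u_from='F', u_to='K') => 73367/180
! 8. cabinet.strike(p='/we/dicribro') => ok
! 9. cabinet.mkfold(p='/hefle') => ok
! 10. recast.asunit(v='-179', u_from='F', u_to='K') => 28067/180
! 11. recast.asunit(v='220', u_from='F', u_to='K') => 67967/180
! 12. recast.asunit(v='-1315', u_from='lb', u_to='kg') => -11929479331/20000000
! 13. cabinet.etch(p='/hefle/gob', c='plihat') => created
! 14. cabinet.mkfold(p='/cro_ep') => ok


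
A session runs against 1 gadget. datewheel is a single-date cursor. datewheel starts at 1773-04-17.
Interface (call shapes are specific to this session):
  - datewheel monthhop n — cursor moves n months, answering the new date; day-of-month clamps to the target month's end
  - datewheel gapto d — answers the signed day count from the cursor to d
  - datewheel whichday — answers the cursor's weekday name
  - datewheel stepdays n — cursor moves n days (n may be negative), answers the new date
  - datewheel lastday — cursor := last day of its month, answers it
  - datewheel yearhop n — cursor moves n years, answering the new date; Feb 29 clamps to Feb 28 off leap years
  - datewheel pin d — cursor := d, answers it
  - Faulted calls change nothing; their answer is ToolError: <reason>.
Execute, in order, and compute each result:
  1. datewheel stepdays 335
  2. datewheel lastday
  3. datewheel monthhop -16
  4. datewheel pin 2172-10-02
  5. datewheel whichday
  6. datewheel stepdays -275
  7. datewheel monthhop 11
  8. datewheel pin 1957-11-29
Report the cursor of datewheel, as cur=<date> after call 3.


Answer: cur=1772-11-30

Derivation:
~$ datewheel stepdays 335
  1774-03-18
~$ datewheel lastday
  1774-03-31
~$ datewheel monthhop -16
  1772-11-30
~$ datewheel pin 2172-10-02
  2172-10-02
~$ datewheel whichday
  Friday
~$ datewheel stepdays -275
  2172-01-01
~$ datewheel monthhop 11
  2172-12-01
~$ datewheel pin 1957-11-29
  1957-11-29


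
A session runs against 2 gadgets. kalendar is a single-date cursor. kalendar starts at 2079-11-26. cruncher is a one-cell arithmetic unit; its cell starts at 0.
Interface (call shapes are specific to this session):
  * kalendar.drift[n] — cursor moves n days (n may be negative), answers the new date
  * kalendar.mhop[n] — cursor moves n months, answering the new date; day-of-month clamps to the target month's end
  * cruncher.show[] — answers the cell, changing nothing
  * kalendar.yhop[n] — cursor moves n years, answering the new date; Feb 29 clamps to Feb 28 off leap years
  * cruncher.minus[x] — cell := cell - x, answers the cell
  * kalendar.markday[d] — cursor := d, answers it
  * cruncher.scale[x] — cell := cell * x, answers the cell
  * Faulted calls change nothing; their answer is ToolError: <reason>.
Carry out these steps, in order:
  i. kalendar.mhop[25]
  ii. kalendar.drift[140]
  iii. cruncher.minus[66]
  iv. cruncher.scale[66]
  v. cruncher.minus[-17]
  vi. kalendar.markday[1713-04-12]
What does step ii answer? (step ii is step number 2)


I use mhop passing n='25', and get 2081-12-26.
Then drift passing n='140', — result: 2082-05-15.
I use minus passing x='66', and see -66.
Invoking scale passing x='66': -4356.
I run minus passing x='-17', giving -4339.
I invoke markday passing d='1713-04-12': 1713-04-12.

Answer: 2082-05-15


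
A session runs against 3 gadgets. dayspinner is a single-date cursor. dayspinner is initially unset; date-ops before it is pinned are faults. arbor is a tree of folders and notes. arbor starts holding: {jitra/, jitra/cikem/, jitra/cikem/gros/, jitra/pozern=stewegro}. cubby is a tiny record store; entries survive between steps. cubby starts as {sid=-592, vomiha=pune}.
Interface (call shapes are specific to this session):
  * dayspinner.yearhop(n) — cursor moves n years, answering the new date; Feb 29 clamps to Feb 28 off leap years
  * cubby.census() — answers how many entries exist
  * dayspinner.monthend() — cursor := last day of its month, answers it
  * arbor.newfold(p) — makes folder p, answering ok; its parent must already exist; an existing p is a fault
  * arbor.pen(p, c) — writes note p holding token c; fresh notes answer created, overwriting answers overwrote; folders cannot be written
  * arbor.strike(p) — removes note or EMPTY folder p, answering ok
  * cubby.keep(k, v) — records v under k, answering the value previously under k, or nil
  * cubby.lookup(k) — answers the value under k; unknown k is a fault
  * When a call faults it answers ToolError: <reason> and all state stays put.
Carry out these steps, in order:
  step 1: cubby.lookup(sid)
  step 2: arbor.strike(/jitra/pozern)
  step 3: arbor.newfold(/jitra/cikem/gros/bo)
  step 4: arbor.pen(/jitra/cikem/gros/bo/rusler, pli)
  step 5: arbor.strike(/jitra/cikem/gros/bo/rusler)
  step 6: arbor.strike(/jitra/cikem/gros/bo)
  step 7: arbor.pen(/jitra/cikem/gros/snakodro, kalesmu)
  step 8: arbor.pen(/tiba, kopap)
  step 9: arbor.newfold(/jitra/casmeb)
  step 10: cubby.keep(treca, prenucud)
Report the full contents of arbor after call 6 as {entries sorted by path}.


>> lookup(k: sid)
<< -592
>> strike(p: /jitra/pozern)
<< ok
>> newfold(p: /jitra/cikem/gros/bo)
<< ok
>> pen(p: /jitra/cikem/gros/bo/rusler, c: pli)
<< created
>> strike(p: /jitra/cikem/gros/bo/rusler)
<< ok
>> strike(p: /jitra/cikem/gros/bo)
<< ok
>> pen(p: /jitra/cikem/gros/snakodro, c: kalesmu)
<< created
>> pen(p: /tiba, c: kopap)
<< created
>> newfold(p: /jitra/casmeb)
<< ok
>> keep(k: treca, v: prenucud)
<< nil

Answer: {jitra/, jitra/cikem/, jitra/cikem/gros/}


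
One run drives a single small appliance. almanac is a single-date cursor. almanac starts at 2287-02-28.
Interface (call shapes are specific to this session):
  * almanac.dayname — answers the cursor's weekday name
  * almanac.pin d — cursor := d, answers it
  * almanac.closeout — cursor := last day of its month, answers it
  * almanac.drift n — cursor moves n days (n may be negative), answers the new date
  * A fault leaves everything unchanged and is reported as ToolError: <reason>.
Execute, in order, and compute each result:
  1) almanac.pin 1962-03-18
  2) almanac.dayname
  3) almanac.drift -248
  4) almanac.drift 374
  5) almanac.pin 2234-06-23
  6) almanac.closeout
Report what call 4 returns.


Answer: 1962-07-22

Derivation:
→ almanac.pin(d→1962-03-18)
← 1962-03-18
→ almanac.dayname()
← Sunday
→ almanac.drift(n→-248)
← 1961-07-13
→ almanac.drift(n→374)
← 1962-07-22
→ almanac.pin(d→2234-06-23)
← 2234-06-23
→ almanac.closeout()
← 2234-06-30


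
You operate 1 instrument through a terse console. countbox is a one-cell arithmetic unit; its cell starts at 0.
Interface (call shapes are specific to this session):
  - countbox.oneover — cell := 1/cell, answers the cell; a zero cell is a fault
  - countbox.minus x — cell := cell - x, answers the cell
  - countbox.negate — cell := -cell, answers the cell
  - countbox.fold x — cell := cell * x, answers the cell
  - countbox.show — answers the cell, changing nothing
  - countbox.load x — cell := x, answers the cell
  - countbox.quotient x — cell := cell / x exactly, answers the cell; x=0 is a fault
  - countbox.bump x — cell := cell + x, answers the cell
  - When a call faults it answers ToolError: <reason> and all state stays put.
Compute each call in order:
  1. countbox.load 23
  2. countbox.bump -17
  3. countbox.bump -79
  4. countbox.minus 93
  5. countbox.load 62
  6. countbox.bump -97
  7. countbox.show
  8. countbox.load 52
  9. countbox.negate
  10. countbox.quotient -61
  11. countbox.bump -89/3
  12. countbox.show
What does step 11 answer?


;; countbox.load(x='23') ~> 23
;; countbox.bump(x='-17') ~> 6
;; countbox.bump(x='-79') ~> -73
;; countbox.minus(x='93') ~> -166
;; countbox.load(x='62') ~> 62
;; countbox.bump(x='-97') ~> -35
;; countbox.show() ~> -35
;; countbox.load(x='52') ~> 52
;; countbox.negate() ~> -52
;; countbox.quotient(x='-61') ~> 52/61
;; countbox.bump(x='-89/3') ~> -5273/183
;; countbox.show() ~> -5273/183

Answer: -5273/183


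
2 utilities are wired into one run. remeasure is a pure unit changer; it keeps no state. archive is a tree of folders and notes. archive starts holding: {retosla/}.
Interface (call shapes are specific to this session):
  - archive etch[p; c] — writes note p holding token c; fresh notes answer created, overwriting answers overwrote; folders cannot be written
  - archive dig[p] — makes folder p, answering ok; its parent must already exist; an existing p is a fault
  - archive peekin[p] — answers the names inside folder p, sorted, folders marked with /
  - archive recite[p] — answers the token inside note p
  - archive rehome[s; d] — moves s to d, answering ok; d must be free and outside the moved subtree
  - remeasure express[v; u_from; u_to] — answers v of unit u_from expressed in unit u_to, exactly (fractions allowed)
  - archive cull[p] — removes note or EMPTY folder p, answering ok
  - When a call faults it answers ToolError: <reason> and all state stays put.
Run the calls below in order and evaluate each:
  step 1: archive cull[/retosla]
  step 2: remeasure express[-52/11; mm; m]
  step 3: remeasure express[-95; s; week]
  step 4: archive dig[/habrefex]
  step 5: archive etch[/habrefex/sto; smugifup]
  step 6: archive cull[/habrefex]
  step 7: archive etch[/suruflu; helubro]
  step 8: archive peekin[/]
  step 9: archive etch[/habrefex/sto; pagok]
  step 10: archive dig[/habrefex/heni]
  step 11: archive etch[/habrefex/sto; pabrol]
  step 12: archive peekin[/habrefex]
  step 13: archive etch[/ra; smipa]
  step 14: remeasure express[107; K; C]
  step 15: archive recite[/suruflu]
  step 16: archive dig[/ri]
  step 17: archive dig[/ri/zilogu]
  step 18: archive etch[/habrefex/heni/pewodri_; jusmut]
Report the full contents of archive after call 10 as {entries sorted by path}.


CALL archive cull[p→/retosla]
RET  ok
CALL remeasure express[v→-52/11; u_from→mm; u_to→m]
RET  -13/2750
CALL remeasure express[v→-95; u_from→s; u_to→week]
RET  -19/120960
CALL archive dig[p→/habrefex]
RET  ok
CALL archive etch[p→/habrefex/sto; c→smugifup]
RET  created
CALL archive cull[p→/habrefex]
RET  ToolError: not empty
CALL archive etch[p→/suruflu; c→helubro]
RET  created
CALL archive peekin[p→/]
RET  [habrefex/, suruflu]
CALL archive etch[p→/habrefex/sto; c→pagok]
RET  overwrote
CALL archive dig[p→/habrefex/heni]
RET  ok
CALL archive etch[p→/habrefex/sto; c→pabrol]
RET  overwrote
CALL archive peekin[p→/habrefex]
RET  [heni/, sto]
CALL archive etch[p→/ra; c→smipa]
RET  created
CALL remeasure express[v→107; u_from→K; u_to→C]
RET  -3323/20
CALL archive recite[p→/suruflu]
RET  helubro
CALL archive dig[p→/ri]
RET  ok
CALL archive dig[p→/ri/zilogu]
RET  ok
CALL archive etch[p→/habrefex/heni/pewodri_; c→jusmut]
RET  created

Answer: {habrefex/, habrefex/heni/, habrefex/sto=pagok, suruflu=helubro}


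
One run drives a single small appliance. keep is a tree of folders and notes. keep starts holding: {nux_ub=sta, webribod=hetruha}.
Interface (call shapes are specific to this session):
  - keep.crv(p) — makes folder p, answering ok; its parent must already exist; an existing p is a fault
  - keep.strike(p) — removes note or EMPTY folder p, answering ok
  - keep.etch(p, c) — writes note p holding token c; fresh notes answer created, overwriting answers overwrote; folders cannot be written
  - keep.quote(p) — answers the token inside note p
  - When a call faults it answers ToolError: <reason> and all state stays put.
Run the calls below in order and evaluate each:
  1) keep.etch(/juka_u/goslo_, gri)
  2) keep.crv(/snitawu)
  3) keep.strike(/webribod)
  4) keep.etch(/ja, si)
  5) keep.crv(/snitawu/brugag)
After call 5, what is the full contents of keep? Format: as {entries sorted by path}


# 1. keep.etch(p=/juka_u/goslo_, c=gri) : ToolError: no parent
# 2. keep.crv(p=/snitawu) : ok
# 3. keep.strike(p=/webribod) : ok
# 4. keep.etch(p=/ja, c=si) : created
# 5. keep.crv(p=/snitawu/brugag) : ok

Answer: {ja=si, nux_ub=sta, snitawu/, snitawu/brugag/}


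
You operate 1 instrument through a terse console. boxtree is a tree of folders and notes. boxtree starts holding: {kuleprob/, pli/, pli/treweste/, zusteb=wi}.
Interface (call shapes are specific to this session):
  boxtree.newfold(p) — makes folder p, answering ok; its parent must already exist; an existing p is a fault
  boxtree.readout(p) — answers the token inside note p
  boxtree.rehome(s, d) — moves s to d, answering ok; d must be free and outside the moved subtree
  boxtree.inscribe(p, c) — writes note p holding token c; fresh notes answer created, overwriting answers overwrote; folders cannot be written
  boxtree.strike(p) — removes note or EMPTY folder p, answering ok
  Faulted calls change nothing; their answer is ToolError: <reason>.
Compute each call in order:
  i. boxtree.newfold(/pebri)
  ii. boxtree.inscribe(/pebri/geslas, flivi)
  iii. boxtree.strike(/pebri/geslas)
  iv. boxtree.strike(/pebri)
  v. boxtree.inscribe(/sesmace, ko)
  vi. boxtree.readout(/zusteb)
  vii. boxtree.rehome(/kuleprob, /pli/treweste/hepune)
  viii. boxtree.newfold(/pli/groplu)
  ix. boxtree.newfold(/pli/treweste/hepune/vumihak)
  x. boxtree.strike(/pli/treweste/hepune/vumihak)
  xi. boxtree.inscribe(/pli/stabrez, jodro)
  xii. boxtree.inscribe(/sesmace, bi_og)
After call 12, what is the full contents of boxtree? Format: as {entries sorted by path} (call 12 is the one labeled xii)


Answer: {pli/, pli/groplu/, pli/stabrez=jodro, pli/treweste/, pli/treweste/hepune/, sesmace=bi_og, zusteb=wi}

Derivation:
Do: boxtree.newfold[p='/pebri']
See: ok
Do: boxtree.inscribe[p='/pebri/geslas'; c='flivi']
See: created
Do: boxtree.strike[p='/pebri/geslas']
See: ok
Do: boxtree.strike[p='/pebri']
See: ok
Do: boxtree.inscribe[p='/sesmace'; c='ko']
See: created
Do: boxtree.readout[p='/zusteb']
See: wi
Do: boxtree.rehome[s='/kuleprob'; d='/pli/treweste/hepune']
See: ok
Do: boxtree.newfold[p='/pli/groplu']
See: ok
Do: boxtree.newfold[p='/pli/treweste/hepune/vumihak']
See: ok
Do: boxtree.strike[p='/pli/treweste/hepune/vumihak']
See: ok
Do: boxtree.inscribe[p='/pli/stabrez'; c='jodro']
See: created
Do: boxtree.inscribe[p='/sesmace'; c='bi_og']
See: overwrote


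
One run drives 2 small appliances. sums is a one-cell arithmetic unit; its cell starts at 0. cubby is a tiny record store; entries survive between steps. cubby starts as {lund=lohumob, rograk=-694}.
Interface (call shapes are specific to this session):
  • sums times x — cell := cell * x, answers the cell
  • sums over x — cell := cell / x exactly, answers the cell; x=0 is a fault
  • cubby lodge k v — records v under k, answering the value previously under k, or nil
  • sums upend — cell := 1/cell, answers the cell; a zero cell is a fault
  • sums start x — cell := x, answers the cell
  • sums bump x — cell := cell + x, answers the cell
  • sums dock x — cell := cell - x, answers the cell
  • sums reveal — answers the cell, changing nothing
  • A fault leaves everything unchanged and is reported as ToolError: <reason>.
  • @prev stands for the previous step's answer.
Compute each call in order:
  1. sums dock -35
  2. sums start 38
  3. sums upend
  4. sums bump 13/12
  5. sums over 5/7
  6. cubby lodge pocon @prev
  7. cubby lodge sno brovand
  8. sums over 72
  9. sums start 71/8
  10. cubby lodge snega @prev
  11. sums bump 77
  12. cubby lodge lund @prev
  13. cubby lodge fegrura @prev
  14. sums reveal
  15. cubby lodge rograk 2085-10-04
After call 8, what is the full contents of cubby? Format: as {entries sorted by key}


I invoke sums dock passing x=-35, giving 35.
Next I call sums start passing x=38, and observe 38.
I invoke sums upend(): 1/38.
Now I run sums bump passing x=13/12, and get 253/228.
Invoking sums over passing x=5/7, — result: 1771/1140.
Using cubby lodge passing k=pocon, v=@prev, yielding nil.
Next I call cubby lodge passing k=sno, v=brovand, yielding nil.
I use sums over passing x=72, → 1771/82080.
Using sums start passing x=71/8, — result: 71/8.
I use cubby lodge passing k=snega, v=@prev, → nil.
Using sums bump passing x=77, yielding 687/8.
I call cubby lodge passing k=lund, v=@prev, giving lohumob.
I run cubby lodge passing k=fegrura, v=@prev, which returns nil.
I use sums reveal, and see 687/8.
Invoking cubby lodge passing k=rograk, v=2085-10-04: -694.

Answer: {lund=lohumob, pocon=1771/1140, rograk=-694, sno=brovand}


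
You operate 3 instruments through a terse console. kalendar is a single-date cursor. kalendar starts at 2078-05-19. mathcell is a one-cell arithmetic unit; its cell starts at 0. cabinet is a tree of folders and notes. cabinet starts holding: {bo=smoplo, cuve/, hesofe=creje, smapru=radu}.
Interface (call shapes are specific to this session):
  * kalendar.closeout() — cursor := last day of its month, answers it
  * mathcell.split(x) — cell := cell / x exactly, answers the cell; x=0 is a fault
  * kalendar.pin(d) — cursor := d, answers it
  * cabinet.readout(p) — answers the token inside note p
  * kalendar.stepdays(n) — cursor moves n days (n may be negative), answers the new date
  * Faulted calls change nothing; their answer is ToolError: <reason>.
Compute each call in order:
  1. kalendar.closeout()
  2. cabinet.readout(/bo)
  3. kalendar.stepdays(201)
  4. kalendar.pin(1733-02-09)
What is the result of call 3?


$ closeout
  2078-05-31
$ readout p='/bo'
  smoplo
$ stepdays n='201'
  2078-12-18
$ pin d='1733-02-09'
  1733-02-09

Answer: 2078-12-18


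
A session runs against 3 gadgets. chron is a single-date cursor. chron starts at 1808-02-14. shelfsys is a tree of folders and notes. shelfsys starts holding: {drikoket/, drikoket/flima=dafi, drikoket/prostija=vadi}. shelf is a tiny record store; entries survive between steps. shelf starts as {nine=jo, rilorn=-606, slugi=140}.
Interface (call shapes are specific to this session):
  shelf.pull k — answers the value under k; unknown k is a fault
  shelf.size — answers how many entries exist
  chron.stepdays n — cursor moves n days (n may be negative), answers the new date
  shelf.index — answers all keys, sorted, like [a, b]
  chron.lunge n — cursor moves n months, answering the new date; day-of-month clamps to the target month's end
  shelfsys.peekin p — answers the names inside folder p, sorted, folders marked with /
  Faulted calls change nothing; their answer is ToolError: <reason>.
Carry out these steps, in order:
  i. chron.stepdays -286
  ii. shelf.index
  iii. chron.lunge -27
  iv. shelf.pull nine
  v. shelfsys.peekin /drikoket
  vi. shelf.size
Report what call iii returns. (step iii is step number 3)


Answer: 1805-02-04

Derivation:
Using chron.stepdays passing -286, and observe 1807-05-04.
I invoke shelf.index(): [nine, rilorn, slugi].
Now I run chron.lunge passing -27, and see 1805-02-04.
I run shelf.pull passing nine, giving jo.
Now I run shelfsys.peekin passing /drikoket, → [flima, prostija].
Calling shelf.size, and observe 3.


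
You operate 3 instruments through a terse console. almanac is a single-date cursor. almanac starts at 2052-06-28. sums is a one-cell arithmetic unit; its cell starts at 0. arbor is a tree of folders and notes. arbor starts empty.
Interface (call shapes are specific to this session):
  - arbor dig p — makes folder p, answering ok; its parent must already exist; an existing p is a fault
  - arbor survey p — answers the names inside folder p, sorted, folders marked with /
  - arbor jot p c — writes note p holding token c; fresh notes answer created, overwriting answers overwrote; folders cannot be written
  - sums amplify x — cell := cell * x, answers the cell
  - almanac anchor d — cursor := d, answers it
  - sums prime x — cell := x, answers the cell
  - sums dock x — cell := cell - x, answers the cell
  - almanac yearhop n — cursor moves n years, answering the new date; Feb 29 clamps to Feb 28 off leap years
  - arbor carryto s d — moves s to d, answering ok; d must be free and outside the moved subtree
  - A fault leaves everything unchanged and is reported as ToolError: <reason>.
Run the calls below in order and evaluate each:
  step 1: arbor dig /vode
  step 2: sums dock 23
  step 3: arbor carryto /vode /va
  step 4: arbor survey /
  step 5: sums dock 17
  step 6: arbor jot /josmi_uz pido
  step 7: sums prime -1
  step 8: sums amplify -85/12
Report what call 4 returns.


Answer: [va/]

Derivation:
Using arbor dig on p='/vode', and see ok.
Calling sums dock on x='23', giving -23.
I use arbor carryto on s='/vode', d='/va', which returns ok.
I run arbor survey on p='/', → [va/].
I try sums dock on x='17', which returns -40.
Next I call arbor jot on p='/josmi_uz', c='pido': created.
I try sums prime on x='-1', and observe -1.
I try sums amplify on x='-85/12', and get 85/12.


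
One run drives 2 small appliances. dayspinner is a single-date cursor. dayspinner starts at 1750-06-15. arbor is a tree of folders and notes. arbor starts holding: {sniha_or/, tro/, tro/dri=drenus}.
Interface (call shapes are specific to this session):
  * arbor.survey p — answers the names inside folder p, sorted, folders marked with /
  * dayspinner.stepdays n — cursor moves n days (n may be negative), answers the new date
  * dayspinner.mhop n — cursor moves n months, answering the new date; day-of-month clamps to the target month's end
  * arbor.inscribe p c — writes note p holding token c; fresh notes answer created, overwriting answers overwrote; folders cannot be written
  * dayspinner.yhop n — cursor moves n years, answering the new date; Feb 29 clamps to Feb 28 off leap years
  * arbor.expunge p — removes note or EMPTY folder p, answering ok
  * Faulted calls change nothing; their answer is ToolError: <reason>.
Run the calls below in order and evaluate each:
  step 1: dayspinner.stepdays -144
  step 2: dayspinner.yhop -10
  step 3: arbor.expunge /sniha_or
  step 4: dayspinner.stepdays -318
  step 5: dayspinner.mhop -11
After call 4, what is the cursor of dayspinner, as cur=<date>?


→ dayspinner.stepdays(-144)
← 1750-01-22
→ dayspinner.yhop(-10)
← 1740-01-22
→ arbor.expunge(/sniha_or)
← ok
→ dayspinner.stepdays(-318)
← 1739-03-10
→ dayspinner.mhop(-11)
← 1738-04-10

Answer: cur=1739-03-10


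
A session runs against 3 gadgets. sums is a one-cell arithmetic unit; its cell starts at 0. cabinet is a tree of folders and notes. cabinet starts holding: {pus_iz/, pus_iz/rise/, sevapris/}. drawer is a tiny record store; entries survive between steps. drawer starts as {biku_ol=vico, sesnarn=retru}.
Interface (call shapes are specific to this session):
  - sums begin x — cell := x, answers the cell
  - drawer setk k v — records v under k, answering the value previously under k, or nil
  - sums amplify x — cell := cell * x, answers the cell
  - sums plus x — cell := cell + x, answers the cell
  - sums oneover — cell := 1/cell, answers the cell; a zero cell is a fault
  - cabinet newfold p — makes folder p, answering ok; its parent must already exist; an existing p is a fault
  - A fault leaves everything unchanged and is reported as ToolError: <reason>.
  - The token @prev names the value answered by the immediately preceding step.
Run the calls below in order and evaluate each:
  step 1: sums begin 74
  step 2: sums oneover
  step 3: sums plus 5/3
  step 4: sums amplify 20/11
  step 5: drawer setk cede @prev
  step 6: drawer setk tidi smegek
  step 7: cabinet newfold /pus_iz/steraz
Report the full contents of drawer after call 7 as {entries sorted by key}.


CALL sums begin[x='74']
RET  74
CALL sums oneover[]
RET  1/74
CALL sums plus[x='5/3']
RET  373/222
CALL sums amplify[x='20/11']
RET  3730/1221
CALL drawer setk[k='cede'; v='@prev']
RET  nil
CALL drawer setk[k='tidi'; v='smegek']
RET  nil
CALL cabinet newfold[p='/pus_iz/steraz']
RET  ok

Answer: {biku_ol=vico, cede=3730/1221, sesnarn=retru, tidi=smegek}


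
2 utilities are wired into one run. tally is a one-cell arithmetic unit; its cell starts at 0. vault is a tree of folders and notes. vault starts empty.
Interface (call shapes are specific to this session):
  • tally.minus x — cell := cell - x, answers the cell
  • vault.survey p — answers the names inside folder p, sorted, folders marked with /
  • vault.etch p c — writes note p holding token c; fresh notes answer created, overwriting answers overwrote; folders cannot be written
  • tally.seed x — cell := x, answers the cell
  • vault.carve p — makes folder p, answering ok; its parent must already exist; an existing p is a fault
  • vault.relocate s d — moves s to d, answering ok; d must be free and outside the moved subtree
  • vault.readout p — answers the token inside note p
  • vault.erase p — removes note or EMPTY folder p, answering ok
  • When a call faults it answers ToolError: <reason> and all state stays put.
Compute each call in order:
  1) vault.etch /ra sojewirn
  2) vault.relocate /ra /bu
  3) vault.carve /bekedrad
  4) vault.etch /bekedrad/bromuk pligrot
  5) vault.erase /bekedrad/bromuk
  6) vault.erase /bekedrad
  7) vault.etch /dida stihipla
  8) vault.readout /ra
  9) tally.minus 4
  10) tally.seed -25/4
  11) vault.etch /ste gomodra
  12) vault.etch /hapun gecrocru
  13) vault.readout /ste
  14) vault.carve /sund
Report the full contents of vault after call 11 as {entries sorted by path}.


Now I run vault.etch(p=/ra, c=sojewirn): created.
Invoking vault.relocate(s=/ra, d=/bu), giving ok.
Then vault.carve(p=/bekedrad), and get ok.
Using vault.etch(p=/bekedrad/bromuk, c=pligrot), yielding created.
I use vault.erase(p=/bekedrad/bromuk), and get ok.
I invoke vault.erase(p=/bekedrad), → ok.
I call vault.etch(p=/dida, c=stihipla), → created.
Using vault.readout(p=/ra), giving ToolError: not found.
I call tally.minus(x=4), yielding -4.
Then tally.seed(x=-25/4), and see -25/4.
I run vault.etch(p=/ste, c=gomodra), and observe created.
Next I call vault.etch(p=/hapun, c=gecrocru), and see created.
I try vault.readout(p=/ste), yielding gomodra.
I invoke vault.carve(p=/sund), and see ok.

Answer: {bu=sojewirn, dida=stihipla, ste=gomodra}


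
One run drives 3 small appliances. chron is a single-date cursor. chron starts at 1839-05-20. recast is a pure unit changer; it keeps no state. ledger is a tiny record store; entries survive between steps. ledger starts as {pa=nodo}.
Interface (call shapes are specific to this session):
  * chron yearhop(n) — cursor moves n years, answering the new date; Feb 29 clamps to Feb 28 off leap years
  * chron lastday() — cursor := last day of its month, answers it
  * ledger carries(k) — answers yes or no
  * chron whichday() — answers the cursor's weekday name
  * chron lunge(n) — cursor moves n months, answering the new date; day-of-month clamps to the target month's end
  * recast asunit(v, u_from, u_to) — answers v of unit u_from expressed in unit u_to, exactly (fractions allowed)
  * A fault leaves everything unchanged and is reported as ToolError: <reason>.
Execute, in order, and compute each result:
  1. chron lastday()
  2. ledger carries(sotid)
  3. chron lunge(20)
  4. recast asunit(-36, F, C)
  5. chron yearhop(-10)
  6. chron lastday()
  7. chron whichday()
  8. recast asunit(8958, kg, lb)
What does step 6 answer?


Answer: 1831-01-31

Derivation:
I use chron lastday, giving 1839-05-31.
Then ledger carries on k='sotid', giving no.
I call chron lunge on n='20', and observe 1841-01-31.
I use recast asunit on v='-36', u_from='F', u_to='C', giving -340/9.
Using chron yearhop on n='-10', and see 1831-01-31.
Next I call chron lastday(): 1831-01-31.
Now I run chron whichday(), and get Monday.
I try recast asunit on v='8958', u_from='kg', u_to='lb', yielding 895800000000/45359237.


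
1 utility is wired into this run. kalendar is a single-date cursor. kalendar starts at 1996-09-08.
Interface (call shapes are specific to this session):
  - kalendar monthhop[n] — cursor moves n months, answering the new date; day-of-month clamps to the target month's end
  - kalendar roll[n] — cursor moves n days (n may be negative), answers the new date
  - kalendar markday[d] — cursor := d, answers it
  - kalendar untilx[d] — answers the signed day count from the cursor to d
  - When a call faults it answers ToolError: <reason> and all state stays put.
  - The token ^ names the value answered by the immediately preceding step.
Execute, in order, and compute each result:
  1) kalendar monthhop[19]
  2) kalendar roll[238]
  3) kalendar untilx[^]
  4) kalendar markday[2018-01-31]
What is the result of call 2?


Answer: 1998-12-02

Derivation:
$ kalendar monthhop n→19
  1998-04-08
$ kalendar roll n→238
  1998-12-02
$ kalendar untilx d→^
  0
$ kalendar markday d→2018-01-31
  2018-01-31


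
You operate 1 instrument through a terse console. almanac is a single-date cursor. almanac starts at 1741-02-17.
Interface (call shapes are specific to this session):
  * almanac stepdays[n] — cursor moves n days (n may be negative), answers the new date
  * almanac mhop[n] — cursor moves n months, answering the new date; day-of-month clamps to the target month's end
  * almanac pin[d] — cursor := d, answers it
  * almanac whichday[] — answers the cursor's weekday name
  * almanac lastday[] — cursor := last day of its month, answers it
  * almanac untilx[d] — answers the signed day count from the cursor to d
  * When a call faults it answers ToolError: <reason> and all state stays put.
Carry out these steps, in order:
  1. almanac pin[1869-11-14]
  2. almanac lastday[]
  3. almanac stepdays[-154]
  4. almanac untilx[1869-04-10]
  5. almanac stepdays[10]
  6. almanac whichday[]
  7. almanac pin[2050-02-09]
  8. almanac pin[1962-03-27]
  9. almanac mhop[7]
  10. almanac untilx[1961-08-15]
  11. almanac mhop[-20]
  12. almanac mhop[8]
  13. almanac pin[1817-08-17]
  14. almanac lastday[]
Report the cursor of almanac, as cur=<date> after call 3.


Answer: cur=1869-06-29

Derivation:
! 1. almanac pin(d→1869-11-14) == 1869-11-14
! 2. almanac lastday() == 1869-11-30
! 3. almanac stepdays(n→-154) == 1869-06-29
! 4. almanac untilx(d→1869-04-10) == -80
! 5. almanac stepdays(n→10) == 1869-07-09
! 6. almanac whichday() == Friday
! 7. almanac pin(d→2050-02-09) == 2050-02-09
! 8. almanac pin(d→1962-03-27) == 1962-03-27
! 9. almanac mhop(n→7) == 1962-10-27
! 10. almanac untilx(d→1961-08-15) == -438
! 11. almanac mhop(n→-20) == 1961-02-27
! 12. almanac mhop(n→8) == 1961-10-27
! 13. almanac pin(d→1817-08-17) == 1817-08-17
! 14. almanac lastday() == 1817-08-31


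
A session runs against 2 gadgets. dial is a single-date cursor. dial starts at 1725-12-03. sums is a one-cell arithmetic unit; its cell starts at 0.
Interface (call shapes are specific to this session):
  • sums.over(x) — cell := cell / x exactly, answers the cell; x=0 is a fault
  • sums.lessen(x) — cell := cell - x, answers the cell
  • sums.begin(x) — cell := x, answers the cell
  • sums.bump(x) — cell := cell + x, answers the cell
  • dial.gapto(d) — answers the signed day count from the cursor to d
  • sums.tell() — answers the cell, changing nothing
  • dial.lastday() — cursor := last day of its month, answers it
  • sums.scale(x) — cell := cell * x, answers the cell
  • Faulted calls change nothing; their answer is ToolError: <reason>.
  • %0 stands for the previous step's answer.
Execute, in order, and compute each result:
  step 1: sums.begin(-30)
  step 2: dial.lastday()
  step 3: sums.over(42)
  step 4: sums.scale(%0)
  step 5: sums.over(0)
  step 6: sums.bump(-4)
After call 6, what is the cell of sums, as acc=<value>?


Using sums.begin with -30, which returns -30.
I run dial.lastday(): 1725-12-31.
Next I call sums.over with 42, → -5/7.
Then sums.scale with %0, and see 25/49.
I try sums.over with 0, → ToolError: division by zero.
I try sums.bump with -4, giving -171/49.

Answer: acc=-171/49


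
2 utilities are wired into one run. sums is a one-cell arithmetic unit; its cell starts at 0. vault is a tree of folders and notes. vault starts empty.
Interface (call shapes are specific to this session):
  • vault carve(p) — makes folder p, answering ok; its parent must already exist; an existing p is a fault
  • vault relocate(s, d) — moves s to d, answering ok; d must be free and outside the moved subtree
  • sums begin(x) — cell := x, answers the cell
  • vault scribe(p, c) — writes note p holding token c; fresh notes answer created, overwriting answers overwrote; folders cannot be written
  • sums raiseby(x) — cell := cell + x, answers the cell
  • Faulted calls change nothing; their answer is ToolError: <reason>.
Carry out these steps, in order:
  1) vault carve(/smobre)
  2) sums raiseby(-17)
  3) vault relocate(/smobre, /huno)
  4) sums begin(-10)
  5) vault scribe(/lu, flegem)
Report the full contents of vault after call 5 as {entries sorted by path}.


Answer: {huno/, lu=flegem}

Derivation:
·→ vault carve(p: /smobre)
·← ok
·→ sums raiseby(x: -17)
·← -17
·→ vault relocate(s: /smobre, d: /huno)
·← ok
·→ sums begin(x: -10)
·← -10
·→ vault scribe(p: /lu, c: flegem)
·← created


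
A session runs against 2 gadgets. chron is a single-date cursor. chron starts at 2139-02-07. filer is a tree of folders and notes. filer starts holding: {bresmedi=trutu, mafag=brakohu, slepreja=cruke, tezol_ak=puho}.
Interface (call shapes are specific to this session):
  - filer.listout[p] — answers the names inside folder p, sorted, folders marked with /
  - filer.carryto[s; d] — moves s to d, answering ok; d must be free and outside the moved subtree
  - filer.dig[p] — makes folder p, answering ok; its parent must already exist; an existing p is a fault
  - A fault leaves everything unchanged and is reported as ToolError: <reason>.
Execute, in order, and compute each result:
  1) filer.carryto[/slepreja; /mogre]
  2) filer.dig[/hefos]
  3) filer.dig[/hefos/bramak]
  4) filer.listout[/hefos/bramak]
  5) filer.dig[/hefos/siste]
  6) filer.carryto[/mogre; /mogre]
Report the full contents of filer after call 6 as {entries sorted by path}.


-> carryto(s→/slepreja, d→/mogre)
<- ok
-> dig(p→/hefos)
<- ok
-> dig(p→/hefos/bramak)
<- ok
-> listout(p→/hefos/bramak)
<- []
-> dig(p→/hefos/siste)
<- ok
-> carryto(s→/mogre, d→/mogre)
<- ToolError: exists

Answer: {bresmedi=trutu, hefos/, hefos/bramak/, hefos/siste/, mafag=brakohu, mogre=cruke, tezol_ak=puho}


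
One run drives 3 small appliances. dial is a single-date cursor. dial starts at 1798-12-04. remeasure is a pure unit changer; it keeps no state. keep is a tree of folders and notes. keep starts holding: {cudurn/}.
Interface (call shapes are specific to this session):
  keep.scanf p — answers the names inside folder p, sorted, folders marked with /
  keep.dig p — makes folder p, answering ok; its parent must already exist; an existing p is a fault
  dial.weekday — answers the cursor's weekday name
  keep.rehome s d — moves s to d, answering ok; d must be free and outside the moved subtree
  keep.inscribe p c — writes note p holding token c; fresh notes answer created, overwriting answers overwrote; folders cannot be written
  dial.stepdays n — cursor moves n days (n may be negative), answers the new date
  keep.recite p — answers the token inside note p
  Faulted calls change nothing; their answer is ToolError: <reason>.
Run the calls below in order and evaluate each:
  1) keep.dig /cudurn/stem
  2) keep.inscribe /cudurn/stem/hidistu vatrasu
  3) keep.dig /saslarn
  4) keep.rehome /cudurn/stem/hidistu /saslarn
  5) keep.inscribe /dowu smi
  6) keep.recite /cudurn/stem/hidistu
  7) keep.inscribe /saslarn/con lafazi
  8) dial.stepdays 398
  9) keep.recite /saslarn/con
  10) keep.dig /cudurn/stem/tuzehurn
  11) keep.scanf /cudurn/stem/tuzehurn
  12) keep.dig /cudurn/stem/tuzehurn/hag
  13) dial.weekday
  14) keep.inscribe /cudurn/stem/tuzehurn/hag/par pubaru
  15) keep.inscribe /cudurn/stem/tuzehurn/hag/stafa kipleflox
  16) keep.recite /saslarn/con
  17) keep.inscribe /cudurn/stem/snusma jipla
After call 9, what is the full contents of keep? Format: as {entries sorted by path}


Invoking keep.dig using p='/cudurn/stem', which returns ok.
I use keep.inscribe using p='/cudurn/stem/hidistu', c='vatrasu', yielding created.
Next I call keep.dig using p='/saslarn', → ok.
Then keep.rehome using s='/cudurn/stem/hidistu', d='/saslarn', yielding ToolError: exists.
I call keep.inscribe using p='/dowu', c='smi': created.
I use keep.recite using p='/cudurn/stem/hidistu', → vatrasu.
Then keep.inscribe using p='/saslarn/con', c='lafazi', → created.
I try dial.stepdays using n='398', and see 1800-01-06.
Using keep.recite using p='/saslarn/con', and get lafazi.
Invoking keep.dig using p='/cudurn/stem/tuzehurn', — result: ok.
Invoking keep.scanf using p='/cudurn/stem/tuzehurn', and get [].
I try keep.dig using p='/cudurn/stem/tuzehurn/hag': ok.
I try dial.weekday(), — result: Monday.
Now I run keep.inscribe using p='/cudurn/stem/tuzehurn/hag/par', c='pubaru', which returns created.
Using keep.inscribe using p='/cudurn/stem/tuzehurn/hag/stafa', c='kipleflox', → created.
I invoke keep.recite using p='/saslarn/con', and see lafazi.
I invoke keep.inscribe using p='/cudurn/stem/snusma', c='jipla': created.

Answer: {cudurn/, cudurn/stem/, cudurn/stem/hidistu=vatrasu, dowu=smi, saslarn/, saslarn/con=lafazi}


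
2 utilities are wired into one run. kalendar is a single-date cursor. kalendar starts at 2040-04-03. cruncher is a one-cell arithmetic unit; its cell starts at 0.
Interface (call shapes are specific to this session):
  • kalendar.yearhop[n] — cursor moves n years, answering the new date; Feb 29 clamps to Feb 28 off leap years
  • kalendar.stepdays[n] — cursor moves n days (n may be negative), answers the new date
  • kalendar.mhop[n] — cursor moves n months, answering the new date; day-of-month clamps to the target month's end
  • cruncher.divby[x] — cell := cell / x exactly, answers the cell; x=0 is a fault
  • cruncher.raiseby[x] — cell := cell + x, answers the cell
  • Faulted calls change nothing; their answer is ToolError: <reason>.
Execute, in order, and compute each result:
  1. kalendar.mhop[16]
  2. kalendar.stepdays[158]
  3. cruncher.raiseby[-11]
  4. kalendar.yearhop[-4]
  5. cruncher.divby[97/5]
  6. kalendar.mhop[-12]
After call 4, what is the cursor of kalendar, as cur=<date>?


# mhop(n=16) ~> 2041-08-03
# stepdays(n=158) ~> 2042-01-08
# raiseby(x=-11) ~> -11
# yearhop(n=-4) ~> 2038-01-08
# divby(x=97/5) ~> -55/97
# mhop(n=-12) ~> 2037-01-08

Answer: cur=2038-01-08


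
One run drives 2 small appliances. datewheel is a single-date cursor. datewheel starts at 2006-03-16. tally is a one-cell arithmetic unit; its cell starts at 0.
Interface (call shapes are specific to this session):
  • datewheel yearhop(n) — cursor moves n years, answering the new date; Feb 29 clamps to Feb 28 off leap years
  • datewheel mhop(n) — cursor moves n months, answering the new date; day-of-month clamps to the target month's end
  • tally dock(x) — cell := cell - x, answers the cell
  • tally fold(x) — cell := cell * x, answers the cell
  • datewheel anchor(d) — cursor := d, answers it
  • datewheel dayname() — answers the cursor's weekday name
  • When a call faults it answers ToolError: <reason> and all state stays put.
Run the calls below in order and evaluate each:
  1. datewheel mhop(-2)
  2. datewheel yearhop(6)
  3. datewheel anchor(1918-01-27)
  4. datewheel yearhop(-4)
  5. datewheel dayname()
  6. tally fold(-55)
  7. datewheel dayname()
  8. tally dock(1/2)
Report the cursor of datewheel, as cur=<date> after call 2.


> datewheel mhop n: -2
[out] 2006-01-16
> datewheel yearhop n: 6
[out] 2012-01-16
> datewheel anchor d: 1918-01-27
[out] 1918-01-27
> datewheel yearhop n: -4
[out] 1914-01-27
> datewheel dayname
[out] Tuesday
> tally fold x: -55
[out] 0
> datewheel dayname
[out] Tuesday
> tally dock x: 1/2
[out] -1/2

Answer: cur=2012-01-16
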